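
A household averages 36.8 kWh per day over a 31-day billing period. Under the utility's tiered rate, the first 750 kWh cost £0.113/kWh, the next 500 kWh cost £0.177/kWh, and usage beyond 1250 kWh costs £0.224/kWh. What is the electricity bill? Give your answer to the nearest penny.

£153.92

Usage = 36.8 kWh/day × 31 days = 1140.8 kWh
First 750 kWh × £0.113 = £84.75
Next 390.8 kWh × £0.177 = £69.17
Remaining tier: 0 kWh (not reached)
Total = £153.92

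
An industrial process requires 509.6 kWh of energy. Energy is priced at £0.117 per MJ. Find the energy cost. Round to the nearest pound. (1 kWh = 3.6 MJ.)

£215

509.6 kWh × (3.6 MJ/kWh) = 1,835 MJ
Cost = 1,835 MJ × £0.117/MJ = £214.64 ≈ £215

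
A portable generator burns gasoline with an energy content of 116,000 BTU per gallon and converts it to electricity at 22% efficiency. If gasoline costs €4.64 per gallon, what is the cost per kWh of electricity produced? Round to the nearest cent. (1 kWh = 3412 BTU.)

Electrical output per gallon = 116,000 BTU × 0.22 / 3412 BTU/kWh = 7.479 kWh
Cost per kWh = €4.64 / 7.479 kWh = €0.620

€0.62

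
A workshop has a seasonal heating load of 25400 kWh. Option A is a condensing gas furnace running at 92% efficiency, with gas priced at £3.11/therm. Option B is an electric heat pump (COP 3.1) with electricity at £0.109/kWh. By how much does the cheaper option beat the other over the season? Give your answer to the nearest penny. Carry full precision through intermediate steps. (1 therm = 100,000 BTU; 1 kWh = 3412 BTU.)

£2036.55

Heat load = 25400 kWh × 3412 = 86,664,800 BTU
Gas: input = 86,664,800 / 0.92 = 94,200,870 BTU = 942 therm → 942 × £3.11 = £2,929.65
Heat pump: 86,664,800 BTU / 3412 = 25,400 kWh heat; / 3.1 = 8,194 kWh in → × £0.109 = £893.10
Difference = |£2,929.65 − £893.10| = £2,036.55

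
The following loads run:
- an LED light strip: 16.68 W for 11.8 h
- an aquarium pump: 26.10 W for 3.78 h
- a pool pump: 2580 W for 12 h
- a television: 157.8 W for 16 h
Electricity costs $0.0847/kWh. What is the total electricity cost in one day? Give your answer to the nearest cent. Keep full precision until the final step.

LED light strip: 16.68 W × 11.8 h = 197 Wh = 0.1968 kWh
aquarium pump: 26.10 W × 3.78 h = 99 Wh = 0.09866 kWh
pool pump: 2580 W × 12 h = 30,960 Wh = 30.96 kWh
television: 157.8 W × 16 h = 2,525 Wh = 2.525 kWh
Total energy = 0.1968 + 0.09866 + 30.96 + 2.525 = 33.78 kWh
Cost = 33.78 kWh × $0.0847 = $2.86

$2.86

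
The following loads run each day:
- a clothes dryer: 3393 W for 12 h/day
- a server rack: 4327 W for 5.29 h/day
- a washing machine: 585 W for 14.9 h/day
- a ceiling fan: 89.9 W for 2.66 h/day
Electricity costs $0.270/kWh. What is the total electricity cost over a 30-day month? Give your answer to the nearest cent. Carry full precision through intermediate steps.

$587.75

clothes dryer: 3393 W × 12 h × 30 d = 1,221,480 Wh = 1,221 kWh
server rack: 4327 W × 5.29 h × 30 d = 686,695 Wh = 686.7 kWh
washing machine: 585 W × 14.9 h × 30 d = 261,495 Wh = 261.5 kWh
ceiling fan: 89.9 W × 2.66 h × 30 d = 7,174 Wh = 7.174 kWh
Total energy = 1,221 + 686.7 + 261.5 + 7.174 = 2,177 kWh
Cost = 2,177 kWh × $0.270 = $587.75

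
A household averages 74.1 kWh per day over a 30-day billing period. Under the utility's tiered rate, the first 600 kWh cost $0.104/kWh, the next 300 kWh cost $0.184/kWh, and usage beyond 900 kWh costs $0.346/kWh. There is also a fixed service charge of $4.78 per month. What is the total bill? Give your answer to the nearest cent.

$580.14

Usage = 74.1 kWh/day × 30 days = 2223 kWh
First 600 kWh × $0.104 = $62.40
Next 300 kWh × $0.184 = $55.20
Remaining 1323 kWh × $0.346 = $457.76
Energy charge = $575.36; + service $4.78 = $580.14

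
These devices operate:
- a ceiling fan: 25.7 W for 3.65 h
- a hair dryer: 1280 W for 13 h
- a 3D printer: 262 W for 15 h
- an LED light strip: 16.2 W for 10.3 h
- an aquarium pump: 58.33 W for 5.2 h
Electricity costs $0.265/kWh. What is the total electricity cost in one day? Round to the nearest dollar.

$6

ceiling fan: 25.7 W × 3.65 h = 94 Wh = 0.0938 kWh
hair dryer: 1280 W × 13 h = 16,640 Wh = 16.64 kWh
3D printer: 262 W × 15 h = 3,930 Wh = 3.93 kWh
LED light strip: 16.2 W × 10.3 h = 167 Wh = 0.1669 kWh
aquarium pump: 58.33 W × 5.2 h = 303 Wh = 0.3033 kWh
Total energy = 0.0938 + 16.64 + 3.93 + 0.1669 + 0.3033 = 21.13 kWh
Cost = 21.13 kWh × $0.265 = $5.60 ≈ $6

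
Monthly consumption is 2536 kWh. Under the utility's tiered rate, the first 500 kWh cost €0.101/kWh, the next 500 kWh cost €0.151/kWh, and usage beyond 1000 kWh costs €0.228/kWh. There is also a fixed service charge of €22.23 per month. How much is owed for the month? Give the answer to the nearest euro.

First 500 kWh × €0.101 = €50.50
Next 500 kWh × €0.151 = €75.50
Remaining 1536 kWh × €0.228 = €350.21
Energy charge = €476.21; + service €22.23 = €498.44 ≈ €498

€498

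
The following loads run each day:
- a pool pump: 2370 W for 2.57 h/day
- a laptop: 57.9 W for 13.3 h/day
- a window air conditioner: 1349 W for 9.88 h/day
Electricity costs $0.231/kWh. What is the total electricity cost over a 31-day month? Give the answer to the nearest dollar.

$145

pool pump: 2370 W × 2.57 h × 31 d = 188,818 Wh = 188.8 kWh
laptop: 57.9 W × 13.3 h × 31 d = 23,872 Wh = 23.87 kWh
window air conditioner: 1349 W × 9.88 h × 31 d = 413,172 Wh = 413.2 kWh
Total energy = 188.8 + 23.87 + 413.2 = 625.9 kWh
Cost = 625.9 kWh × $0.231 = $144.57 ≈ $145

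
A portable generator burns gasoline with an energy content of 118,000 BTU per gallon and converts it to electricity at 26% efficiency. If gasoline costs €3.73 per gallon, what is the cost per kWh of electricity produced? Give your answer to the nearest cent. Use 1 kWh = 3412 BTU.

€0.41

Electrical output per gallon = 118,000 BTU × 0.26 / 3412 BTU/kWh = 8.992 kWh
Cost per kWh = €3.73 / 8.992 kWh = €0.415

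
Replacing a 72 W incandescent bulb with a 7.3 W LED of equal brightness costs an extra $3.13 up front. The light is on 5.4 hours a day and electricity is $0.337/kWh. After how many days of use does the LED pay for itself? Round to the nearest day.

Power saved = 72 − 7.3 = 64.7 W
Daily energy saved = 64.7 W × 5.4 h = 349.4 Wh = 0.34938 kWh
Daily savings = 0.34938 × $0.337 = $0.1177
Payback = $3.13 / $0.1177 per day = 26.58 days

27 days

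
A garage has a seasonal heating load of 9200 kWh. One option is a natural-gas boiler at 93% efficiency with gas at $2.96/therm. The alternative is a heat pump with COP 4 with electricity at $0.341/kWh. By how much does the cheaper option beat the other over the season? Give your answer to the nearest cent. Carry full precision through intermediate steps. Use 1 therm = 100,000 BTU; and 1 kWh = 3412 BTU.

$214.79

Heat load = 9200 kWh × 3412 = 31,390,400 BTU
Gas: input = 31,390,400 / 0.93 = 33,753,118 BTU = 337.5 therm → 337.5 × $2.96 = $999.09
Heat pump: 31,390,400 BTU / 3412 = 9,200 kWh heat; / 4 = 2,300 kWh in → × $0.341 = $784.30
Difference = |$999.09 − $784.30| = $214.79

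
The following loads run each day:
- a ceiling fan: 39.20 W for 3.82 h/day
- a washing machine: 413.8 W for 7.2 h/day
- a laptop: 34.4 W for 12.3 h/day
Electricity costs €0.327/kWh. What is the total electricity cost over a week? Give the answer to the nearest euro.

ceiling fan: 39.20 W × 3.82 h × 7 d = 1,048 Wh = 1.048 kWh
washing machine: 413.8 W × 7.2 h × 7 d = 20,856 Wh = 20.86 kWh
laptop: 34.4 W × 12.3 h × 7 d = 2,962 Wh = 2.962 kWh
Total energy = 1.048 + 20.86 + 2.962 = 24.87 kWh
Cost = 24.87 kWh × €0.327 = €8.13 ≈ €8

€8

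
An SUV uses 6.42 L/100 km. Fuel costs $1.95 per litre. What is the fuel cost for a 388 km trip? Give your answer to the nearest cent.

Fuel = 6.42 L/100 km × 388 km / 100 = 24.91 L
Cost = 24.91 L × $1.95/L = $48.57

$48.57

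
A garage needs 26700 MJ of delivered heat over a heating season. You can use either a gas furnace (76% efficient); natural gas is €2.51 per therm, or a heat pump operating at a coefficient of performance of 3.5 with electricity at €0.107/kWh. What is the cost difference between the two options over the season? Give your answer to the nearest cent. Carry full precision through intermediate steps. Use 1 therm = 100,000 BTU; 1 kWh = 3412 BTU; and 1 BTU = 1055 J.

Heat load = 26700 MJ = 26,700,000,000 J / 1055 = 25,308,057 BTU
Gas: input = 25,308,057 / 0.76 = 33,300,075 BTU = 333 therm → 333 × €2.51 = €835.83
Heat pump: 25,308,057 BTU / 3412 = 7,417 kWh heat; / 3.5 = 2,119 kWh in → × €0.107 = €226.76
Difference = |€835.83 − €226.76| = €609.07

€609.07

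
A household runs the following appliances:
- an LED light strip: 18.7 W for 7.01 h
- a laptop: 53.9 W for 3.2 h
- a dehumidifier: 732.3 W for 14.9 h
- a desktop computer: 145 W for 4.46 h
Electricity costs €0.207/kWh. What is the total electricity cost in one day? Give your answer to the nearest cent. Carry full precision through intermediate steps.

LED light strip: 18.7 W × 7.01 h = 131 Wh = 0.1311 kWh
laptop: 53.9 W × 3.2 h = 172 Wh = 0.1725 kWh
dehumidifier: 732.3 W × 14.9 h = 10,911 Wh = 10.91 kWh
desktop computer: 145 W × 4.46 h = 647 Wh = 0.6467 kWh
Total energy = 0.1311 + 0.1725 + 10.91 + 0.6467 = 11.86 kWh
Cost = 11.86 kWh × €0.207 = €2.46

€2.46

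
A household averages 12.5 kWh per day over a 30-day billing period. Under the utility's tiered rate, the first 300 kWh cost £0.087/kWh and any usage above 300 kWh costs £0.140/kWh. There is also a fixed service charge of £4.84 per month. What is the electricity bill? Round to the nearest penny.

£41.44

Usage = 12.5 kWh/day × 30 days = 375 kWh
First 300 kWh × £0.087 = £26.10
Remaining 75 kWh × £0.140 = £10.50
Energy charge = £36.60; + service £4.84 = £41.44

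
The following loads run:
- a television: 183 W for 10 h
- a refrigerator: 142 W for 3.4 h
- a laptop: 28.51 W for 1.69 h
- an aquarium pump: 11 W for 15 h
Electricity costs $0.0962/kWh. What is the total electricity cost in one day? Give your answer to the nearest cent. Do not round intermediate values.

television: 183 W × 10 h = 1,830 Wh = 1.83 kWh
refrigerator: 142 W × 3.4 h = 483 Wh = 0.4828 kWh
laptop: 28.51 W × 1.69 h = 48 Wh = 0.04818 kWh
aquarium pump: 11 W × 15 h = 165 Wh = 0.165 kWh
Total energy = 1.83 + 0.4828 + 0.04818 + 0.165 = 2.526 kWh
Cost = 2.526 kWh × $0.0962 = $0.24

$0.24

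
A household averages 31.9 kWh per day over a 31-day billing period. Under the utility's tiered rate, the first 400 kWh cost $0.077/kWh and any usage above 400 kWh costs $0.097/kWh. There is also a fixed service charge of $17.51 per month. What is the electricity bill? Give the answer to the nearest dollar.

$105

Usage = 31.9 kWh/day × 31 days = 988.9 kWh
First 400 kWh × $0.077 = $30.80
Remaining 588.9 kWh × $0.097 = $57.12
Energy charge = $87.92; + service $17.51 = $105.43 ≈ $105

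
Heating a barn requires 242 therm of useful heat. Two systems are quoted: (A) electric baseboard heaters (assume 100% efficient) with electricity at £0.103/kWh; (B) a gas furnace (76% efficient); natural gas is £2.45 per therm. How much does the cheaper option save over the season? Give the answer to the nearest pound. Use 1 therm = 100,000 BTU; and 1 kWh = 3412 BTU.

£50

Heat load = 242 therm × 100,000 = 24,200,000 BTU
Gas: input = 24,200,000 / 0.76 = 31,842,105 BTU = 318.4 therm → 318.4 × £2.45 = £780.13
Electric: 24,200,000 BTU / 3412 = 7,093 kWh → × £0.103 = £730.54
Difference = |£780.13 − £730.54| = £49.59 ≈ £50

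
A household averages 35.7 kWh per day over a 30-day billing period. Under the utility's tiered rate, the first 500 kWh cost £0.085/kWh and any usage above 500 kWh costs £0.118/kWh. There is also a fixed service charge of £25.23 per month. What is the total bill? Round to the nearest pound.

£135

Usage = 35.7 kWh/day × 30 days = 1071 kWh
First 500 kWh × £0.085 = £42.50
Remaining 571 kWh × £0.118 = £67.38
Energy charge = £109.88; + service £25.23 = £135.11 ≈ £135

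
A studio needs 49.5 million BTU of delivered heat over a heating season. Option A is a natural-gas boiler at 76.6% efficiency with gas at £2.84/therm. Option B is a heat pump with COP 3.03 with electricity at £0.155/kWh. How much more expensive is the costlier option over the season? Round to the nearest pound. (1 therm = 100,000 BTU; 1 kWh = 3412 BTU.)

£1093

Heat load = 49.5 × 10⁶ BTU = 49,500,000 BTU
Gas: input = 49,500,000 / 0.766 = 64,621,410 BTU = 646.2 therm → 646.2 × £2.84 = £1,835.25
Heat pump: 49,500,000 BTU / 3412 = 14,510 kWh heat; / 3.03 = 4,788 kWh in → × £0.155 = £742.14
Difference = |£1,835.25 − £742.14| = £1,093.11 ≈ £1093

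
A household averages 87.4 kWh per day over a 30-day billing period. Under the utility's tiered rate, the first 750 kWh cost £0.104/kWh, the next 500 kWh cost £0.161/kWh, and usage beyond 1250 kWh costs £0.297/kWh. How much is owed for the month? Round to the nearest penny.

£565.98

Usage = 87.4 kWh/day × 30 days = 2622 kWh
First 750 kWh × £0.104 = £78.00
Next 500 kWh × £0.161 = £80.50
Remaining 1372 kWh × £0.297 = £407.48
Total = £565.98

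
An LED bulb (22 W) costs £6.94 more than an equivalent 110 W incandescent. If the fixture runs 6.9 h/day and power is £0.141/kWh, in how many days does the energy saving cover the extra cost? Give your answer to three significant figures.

Power saved = 110 − 22 = 88 W
Daily energy saved = 88 W × 6.9 h = 607.2 Wh = 0.6072 kWh
Daily savings = 0.6072 × £0.141 = £0.0856
Payback = £6.94 / £0.0856 per day = 81.06 days

81.1 days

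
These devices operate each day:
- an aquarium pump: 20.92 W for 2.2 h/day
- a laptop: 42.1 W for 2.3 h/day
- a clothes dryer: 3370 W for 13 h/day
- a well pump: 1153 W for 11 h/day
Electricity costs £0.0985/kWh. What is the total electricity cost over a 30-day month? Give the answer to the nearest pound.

£167

aquarium pump: 20.92 W × 2.2 h × 30 d = 1,381 Wh = 1.381 kWh
laptop: 42.1 W × 2.3 h × 30 d = 2,905 Wh = 2.905 kWh
clothes dryer: 3370 W × 13 h × 30 d = 1,314,300 Wh = 1,314 kWh
well pump: 1153 W × 11 h × 30 d = 380,490 Wh = 380.5 kWh
Total energy = 1.381 + 2.905 + 1,314 + 380.5 = 1,699 kWh
Cost = 1,699 kWh × £0.0985 = £167.36 ≈ £167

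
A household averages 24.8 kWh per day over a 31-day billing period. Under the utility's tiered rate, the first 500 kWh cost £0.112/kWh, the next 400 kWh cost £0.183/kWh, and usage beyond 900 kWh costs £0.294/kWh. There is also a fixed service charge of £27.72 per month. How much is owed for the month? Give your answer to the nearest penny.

Usage = 24.8 kWh/day × 31 days = 768.8 kWh
First 500 kWh × £0.112 = £56.00
Next 268.8 kWh × £0.183 = £49.19
Remaining tier: 0 kWh (not reached)
Energy charge = £105.19; + service £27.72 = £132.91

£132.91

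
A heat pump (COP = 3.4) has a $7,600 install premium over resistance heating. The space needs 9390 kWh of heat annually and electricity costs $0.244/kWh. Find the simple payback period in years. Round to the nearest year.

Resistance: 9390 kWh × $0.244 = $2,291.16/yr
Heat pump: 9390 / 3.4 = 2762 kWh in → × $0.244 = $673.87/yr
Annual savings = $1,617.29
Payback = $7,600 / $1,617.29 = 4.7 years

5 years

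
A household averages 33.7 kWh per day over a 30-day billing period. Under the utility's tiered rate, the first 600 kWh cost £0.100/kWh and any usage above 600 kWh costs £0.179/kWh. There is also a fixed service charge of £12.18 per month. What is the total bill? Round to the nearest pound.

Usage = 33.7 kWh/day × 30 days = 1011 kWh
First 600 kWh × £0.100 = £60.00
Remaining 411 kWh × £0.179 = £73.57
Energy charge = £133.57; + service £12.18 = £145.75 ≈ £146

£146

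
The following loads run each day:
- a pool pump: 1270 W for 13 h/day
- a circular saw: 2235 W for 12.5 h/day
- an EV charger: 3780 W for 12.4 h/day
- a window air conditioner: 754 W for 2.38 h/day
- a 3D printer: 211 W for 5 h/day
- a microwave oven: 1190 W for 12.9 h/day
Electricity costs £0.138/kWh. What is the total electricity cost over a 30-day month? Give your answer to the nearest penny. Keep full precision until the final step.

£453.41

pool pump: 1270 W × 13 h × 30 d = 495,300 Wh = 495.3 kWh
circular saw: 2235 W × 12.5 h × 30 d = 838,125 Wh = 838.1 kWh
EV charger: 3780 W × 12.4 h × 30 d = 1,406,160 Wh = 1,406 kWh
window air conditioner: 754 W × 2.38 h × 30 d = 53,836 Wh = 53.84 kWh
3D printer: 211 W × 5 h × 30 d = 31,650 Wh = 31.65 kWh
microwave oven: 1190 W × 12.9 h × 30 d = 460,530 Wh = 460.5 kWh
Total energy = 495.3 + 838.1 + 1,406 + 53.84 + 31.65 + 460.5 = 3,286 kWh
Cost = 3,286 kWh × £0.138 = £453.41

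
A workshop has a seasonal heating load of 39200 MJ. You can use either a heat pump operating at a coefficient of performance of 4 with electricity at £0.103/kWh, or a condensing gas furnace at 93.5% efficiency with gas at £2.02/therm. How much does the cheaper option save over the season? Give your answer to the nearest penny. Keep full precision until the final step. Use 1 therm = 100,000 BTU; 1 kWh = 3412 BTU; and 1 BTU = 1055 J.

Heat load = 39200 MJ = 39,200,000,000 J / 1055 = 37,156,398 BTU
Gas: input = 37,156,398 / 0.935 = 39,739,463 BTU = 397.4 therm → 397.4 × £2.02 = £802.74
Heat pump: 37,156,398 BTU / 3412 = 10,890 kWh heat; / 4 = 2,722 kWh in → × £0.103 = £280.42
Difference = |£802.74 − £280.42| = £522.32

£522.32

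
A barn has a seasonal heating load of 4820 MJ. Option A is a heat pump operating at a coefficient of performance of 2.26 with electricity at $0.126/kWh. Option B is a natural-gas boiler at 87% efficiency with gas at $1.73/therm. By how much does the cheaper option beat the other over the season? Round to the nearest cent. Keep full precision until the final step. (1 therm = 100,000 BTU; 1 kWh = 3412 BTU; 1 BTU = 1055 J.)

$16.20

Heat load = 4820 MJ = 4,820,000,000 J / 1055 = 4,568,720 BTU
Gas: input = 4,568,720 / 0.87 = 5,251,403 BTU = 52.51 therm → 52.51 × $1.73 = $90.85
Heat pump: 4,568,720 BTU / 3412 = 1,339 kWh heat; / 2.26 = 592.5 kWh in → × $0.126 = $74.65
Difference = |$90.85 − $74.65| = $16.20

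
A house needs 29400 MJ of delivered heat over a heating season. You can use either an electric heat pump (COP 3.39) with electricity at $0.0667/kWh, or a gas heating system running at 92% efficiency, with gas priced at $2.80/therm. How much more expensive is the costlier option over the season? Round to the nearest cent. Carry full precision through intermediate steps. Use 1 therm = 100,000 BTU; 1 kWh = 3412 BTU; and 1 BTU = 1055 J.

Heat load = 29400 MJ = 29,400,000,000 J / 1055 = 27,867,299 BTU
Gas: input = 27,867,299 / 0.92 = 30,290,542 BTU = 302.9 therm → 302.9 × $2.80 = $848.14
Heat pump: 27,867,299 BTU / 3412 = 8,167 kWh heat; / 3.39 = 2,409 kWh in → × $0.0667 = $160.70
Difference = |$848.14 − $160.70| = $687.44

$687.44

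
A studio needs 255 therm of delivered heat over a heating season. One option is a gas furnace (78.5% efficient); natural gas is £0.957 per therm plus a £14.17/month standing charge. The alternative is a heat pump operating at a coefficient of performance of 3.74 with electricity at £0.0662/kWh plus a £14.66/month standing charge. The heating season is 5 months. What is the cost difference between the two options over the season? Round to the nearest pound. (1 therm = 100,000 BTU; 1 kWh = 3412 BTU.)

£176

Heat load = 255 therm × 100,000 = 25,500,000 BTU
Gas: input = 25,500,000 / 0.785 = 32,484,076 BTU = 324.8 therm → 324.8 × £0.957 = £310.87; + 5 × £14.17 standing = £381.72
Heat pump: 25,500,000 BTU / 3412 = 7,474 kWh heat; / 3.74 = 1,998 kWh in → × £0.0662 = £132.29; + 5 × £14.66 standing = £205.59
Difference = |£381.72 − £205.59| = £176.14 ≈ £176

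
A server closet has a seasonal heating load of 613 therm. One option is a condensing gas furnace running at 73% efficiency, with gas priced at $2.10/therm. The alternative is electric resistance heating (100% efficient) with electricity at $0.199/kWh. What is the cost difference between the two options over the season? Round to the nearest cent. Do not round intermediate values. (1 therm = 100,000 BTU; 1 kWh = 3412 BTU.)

Heat load = 613 therm × 100,000 = 61,300,000 BTU
Gas: input = 61,300,000 / 0.73 = 83,972,603 BTU = 839.7 therm → 839.7 × $2.10 = $1,763.42
Electric: 61,300,000 BTU / 3412 = 17,970 kWh → × $0.199 = $3,575.23
Difference = |$1,763.42 − $3,575.23| = $1,811.81

$1811.81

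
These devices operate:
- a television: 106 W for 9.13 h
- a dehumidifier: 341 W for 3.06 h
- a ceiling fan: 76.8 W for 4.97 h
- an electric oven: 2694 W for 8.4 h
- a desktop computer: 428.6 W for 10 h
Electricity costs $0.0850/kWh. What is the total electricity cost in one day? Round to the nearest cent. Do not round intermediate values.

television: 106 W × 9.13 h = 968 Wh = 0.9678 kWh
dehumidifier: 341 W × 3.06 h = 1,043 Wh = 1.043 kWh
ceiling fan: 76.8 W × 4.97 h = 382 Wh = 0.3817 kWh
electric oven: 2694 W × 8.4 h = 22,630 Wh = 22.63 kWh
desktop computer: 428.6 W × 10 h = 4,286 Wh = 4.286 kWh
Total energy = 0.9678 + 1.043 + 0.3817 + 22.63 + 4.286 = 29.31 kWh
Cost = 29.31 kWh × $0.0850 = $2.49

$2.49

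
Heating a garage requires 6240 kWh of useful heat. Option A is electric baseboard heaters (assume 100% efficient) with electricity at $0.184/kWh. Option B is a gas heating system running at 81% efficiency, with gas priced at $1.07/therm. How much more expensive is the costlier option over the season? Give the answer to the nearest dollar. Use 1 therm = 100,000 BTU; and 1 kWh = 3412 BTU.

$867

Heat load = 6240 kWh × 3412 = 21,290,880 BTU
Gas: input = 21,290,880 / 0.81 = 26,285,037 BTU = 262.9 therm → 262.9 × $1.07 = $281.25
Electric: 21,290,880 BTU / 3412 = 6,240 kWh → × $0.184 = $1,148.16
Difference = |$281.25 − $1,148.16| = $866.91 ≈ $867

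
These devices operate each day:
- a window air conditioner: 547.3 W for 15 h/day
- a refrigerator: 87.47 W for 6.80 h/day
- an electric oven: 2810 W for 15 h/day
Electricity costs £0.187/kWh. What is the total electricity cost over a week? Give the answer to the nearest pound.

£67

window air conditioner: 547.3 W × 15 h × 7 d = 57,466 Wh = 57.47 kWh
refrigerator: 87.47 W × 6.80 h × 7 d = 4,164 Wh = 4.164 kWh
electric oven: 2810 W × 15 h × 7 d = 295,050 Wh = 295.1 kWh
Total energy = 57.47 + 4.164 + 295.1 = 356.7 kWh
Cost = 356.7 kWh × £0.187 = £66.70 ≈ £67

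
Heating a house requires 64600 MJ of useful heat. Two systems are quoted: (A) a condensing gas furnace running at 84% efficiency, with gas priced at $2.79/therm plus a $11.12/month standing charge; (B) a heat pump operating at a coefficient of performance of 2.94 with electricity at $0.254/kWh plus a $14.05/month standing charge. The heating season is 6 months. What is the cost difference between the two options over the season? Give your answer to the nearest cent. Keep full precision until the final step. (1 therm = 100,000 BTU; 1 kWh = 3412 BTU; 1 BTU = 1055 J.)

$465.76

Heat load = 64600 MJ = 64,600,000,000 J / 1055 = 61,232,227 BTU
Gas: input = 61,232,227 / 0.84 = 72,895,509 BTU = 729 therm → 729 × $2.79 = $2,033.78; + 6 × $11.12 standing = $2,100.50
Heat pump: 61,232,227 BTU / 3412 = 17,950 kWh heat; / 2.94 = 6,104 kWh in → × $0.254 = $1,550.45; + 6 × $14.05 standing = $1,634.75
Difference = |$2,100.50 − $1,634.75| = $465.76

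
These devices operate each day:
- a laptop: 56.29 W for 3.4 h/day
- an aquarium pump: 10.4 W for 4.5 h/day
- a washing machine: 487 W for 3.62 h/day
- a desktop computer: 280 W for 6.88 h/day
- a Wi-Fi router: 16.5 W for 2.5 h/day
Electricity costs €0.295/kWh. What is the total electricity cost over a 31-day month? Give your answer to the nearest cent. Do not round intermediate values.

laptop: 56.29 W × 3.4 h × 31 d = 5,933 Wh = 5.933 kWh
aquarium pump: 10.4 W × 4.5 h × 31 d = 1,451 Wh = 1.451 kWh
washing machine: 487 W × 3.62 h × 31 d = 54,651 Wh = 54.65 kWh
desktop computer: 280 W × 6.88 h × 31 d = 59,718 Wh = 59.72 kWh
Wi-Fi router: 16.5 W × 2.5 h × 31 d = 1,279 Wh = 1.279 kWh
Total energy = 5.933 + 1.451 + 54.65 + 59.72 + 1.279 = 123 kWh
Cost = 123 kWh × €0.295 = €36.29

€36.29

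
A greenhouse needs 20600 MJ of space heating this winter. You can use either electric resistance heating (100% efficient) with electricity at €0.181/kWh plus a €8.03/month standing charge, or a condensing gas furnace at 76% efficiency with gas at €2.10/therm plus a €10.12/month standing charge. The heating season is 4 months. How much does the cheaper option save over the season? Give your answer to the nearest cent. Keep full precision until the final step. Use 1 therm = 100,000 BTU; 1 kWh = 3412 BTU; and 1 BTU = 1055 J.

€487.92

Heat load = 20600 MJ = 20,600,000,000 J / 1055 = 19,526,066 BTU
Gas: input = 19,526,066 / 0.76 = 25,692,193 BTU = 256.9 therm → 256.9 × €2.10 = €539.54; + 4 × €10.12 standing = €580.02
Electric: 19,526,066 BTU / 3412 = 5,723 kWh → × €0.181 = €1,035.82; + 4 × €8.03 standing = €1,067.94
Difference = |€580.02 − €1,067.94| = €487.92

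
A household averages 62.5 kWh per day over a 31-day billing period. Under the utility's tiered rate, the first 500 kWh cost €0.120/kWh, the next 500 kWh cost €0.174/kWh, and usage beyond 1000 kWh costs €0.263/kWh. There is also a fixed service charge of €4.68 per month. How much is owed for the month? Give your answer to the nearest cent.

Usage = 62.5 kWh/day × 31 days = 1937.5 kWh
First 500 kWh × €0.120 = €60.00
Next 500 kWh × €0.174 = €87.00
Remaining 937.5 kWh × €0.263 = €246.56
Energy charge = €393.56; + service €4.68 = €398.24

€398.24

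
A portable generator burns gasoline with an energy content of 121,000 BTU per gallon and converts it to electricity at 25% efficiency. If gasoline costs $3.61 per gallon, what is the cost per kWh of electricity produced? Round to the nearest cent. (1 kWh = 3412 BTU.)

Electrical output per gallon = 121,000 BTU × 0.25 / 3412 BTU/kWh = 8.866 kWh
Cost per kWh = $3.61 / 8.866 kWh = $0.407

$0.41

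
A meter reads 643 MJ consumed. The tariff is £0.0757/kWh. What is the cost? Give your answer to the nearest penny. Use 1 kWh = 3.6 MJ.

£13.52

643 MJ × (0.27778 kWh/MJ) = 178.6 kWh
Cost = 178.6 kWh × £0.0757/kWh = £13.52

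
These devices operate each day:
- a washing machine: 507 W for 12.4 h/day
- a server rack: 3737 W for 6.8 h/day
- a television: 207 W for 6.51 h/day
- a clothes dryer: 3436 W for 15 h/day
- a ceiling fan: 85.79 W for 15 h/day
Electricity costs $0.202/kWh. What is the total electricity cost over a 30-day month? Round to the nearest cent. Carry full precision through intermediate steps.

washing machine: 507 W × 12.4 h × 30 d = 188,604 Wh = 188.6 kWh
server rack: 3737 W × 6.8 h × 30 d = 762,348 Wh = 762.3 kWh
television: 207 W × 6.51 h × 30 d = 40,427 Wh = 40.43 kWh
clothes dryer: 3436 W × 15 h × 30 d = 1,546,200 Wh = 1,546 kWh
ceiling fan: 85.79 W × 15 h × 30 d = 38,606 Wh = 38.61 kWh
Total energy = 188.6 + 762.3 + 40.43 + 1,546 + 38.61 = 2,576 kWh
Cost = 2,576 kWh × $0.202 = $520.39

$520.39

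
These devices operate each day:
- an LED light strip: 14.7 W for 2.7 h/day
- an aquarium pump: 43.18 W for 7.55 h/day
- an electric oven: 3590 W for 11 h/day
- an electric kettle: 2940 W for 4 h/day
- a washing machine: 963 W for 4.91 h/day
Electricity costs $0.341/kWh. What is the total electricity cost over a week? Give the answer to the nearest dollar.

LED light strip: 14.7 W × 2.7 h × 7 d = 278 Wh = 0.2778 kWh
aquarium pump: 43.18 W × 7.55 h × 7 d = 2,282 Wh = 2.282 kWh
electric oven: 3590 W × 11 h × 7 d = 276,430 Wh = 276.4 kWh
electric kettle: 2940 W × 4 h × 7 d = 82,320 Wh = 82.32 kWh
washing machine: 963 W × 4.91 h × 7 d = 33,098 Wh = 33.1 kWh
Total energy = 0.2778 + 2.282 + 276.4 + 82.32 + 33.1 = 394.4 kWh
Cost = 394.4 kWh × $0.341 = $134.49 ≈ $134

$134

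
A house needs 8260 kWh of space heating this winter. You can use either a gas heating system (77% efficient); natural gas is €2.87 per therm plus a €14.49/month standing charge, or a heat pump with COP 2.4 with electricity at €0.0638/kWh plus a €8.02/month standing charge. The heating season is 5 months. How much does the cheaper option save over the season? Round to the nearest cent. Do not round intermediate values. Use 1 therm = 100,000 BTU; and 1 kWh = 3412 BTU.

Heat load = 8260 kWh × 3412 = 28,183,120 BTU
Gas: input = 28,183,120 / 0.77 = 36,601,455 BTU = 366 therm → 366 × €2.87 = €1,050.46; + 5 × €14.49 standing = €1,122.91
Heat pump: 28,183,120 BTU / 3412 = 8,260 kWh heat; / 2.4 = 3,442 kWh in → × €0.0638 = €219.58; + 5 × €8.02 standing = €259.68
Difference = |€1,122.91 − €259.68| = €863.23

€863.23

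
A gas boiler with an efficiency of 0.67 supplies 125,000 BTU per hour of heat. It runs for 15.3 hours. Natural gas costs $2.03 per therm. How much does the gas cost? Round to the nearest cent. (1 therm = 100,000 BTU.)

Heat delivered = 125,000 BTU/h × 15.3 h = 1,912,500 BTU
Gas input = 1,912,500 / 0.67 = 2,854,478 BTU
= 2,854,478 / 100,000 = 28.54 therm
Cost = 28.54 × $2.03/therm = $57.95

$57.95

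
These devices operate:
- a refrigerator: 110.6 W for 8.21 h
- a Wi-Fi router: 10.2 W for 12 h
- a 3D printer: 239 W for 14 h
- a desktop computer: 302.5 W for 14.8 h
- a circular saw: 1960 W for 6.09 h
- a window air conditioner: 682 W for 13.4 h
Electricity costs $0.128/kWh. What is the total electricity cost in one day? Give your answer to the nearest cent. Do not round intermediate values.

refrigerator: 110.6 W × 8.21 h = 908 Wh = 0.908 kWh
Wi-Fi router: 10.2 W × 12 h = 122 Wh = 0.1224 kWh
3D printer: 239 W × 14 h = 3,346 Wh = 3.346 kWh
desktop computer: 302.5 W × 14.8 h = 4,477 Wh = 4.477 kWh
circular saw: 1960 W × 6.09 h = 11,936 Wh = 11.94 kWh
window air conditioner: 682 W × 13.4 h = 9,139 Wh = 9.139 kWh
Total energy = 0.908 + 0.1224 + 3.346 + 4.477 + 11.94 + 9.139 = 29.93 kWh
Cost = 29.93 kWh × $0.128 = $3.83

$3.83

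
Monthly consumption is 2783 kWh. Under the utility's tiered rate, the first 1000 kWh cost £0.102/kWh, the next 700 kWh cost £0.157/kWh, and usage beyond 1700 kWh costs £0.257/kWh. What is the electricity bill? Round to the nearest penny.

First 1000 kWh × £0.102 = £102.00
Next 700 kWh × £0.157 = £109.90
Remaining 1083 kWh × £0.257 = £278.33
Total = £490.23

£490.23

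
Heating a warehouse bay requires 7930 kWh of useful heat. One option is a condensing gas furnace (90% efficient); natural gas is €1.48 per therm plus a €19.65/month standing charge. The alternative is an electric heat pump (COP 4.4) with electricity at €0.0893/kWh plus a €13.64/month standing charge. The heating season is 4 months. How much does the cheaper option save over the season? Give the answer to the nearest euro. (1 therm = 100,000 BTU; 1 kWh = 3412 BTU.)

Heat load = 7930 kWh × 3412 = 27,057,160 BTU
Gas: input = 27,057,160 / 0.90 = 30,063,511 BTU = 300.6 therm → 300.6 × €1.48 = €444.94; + 4 × €19.65 standing = €523.54
Heat pump: 27,057,160 BTU / 3412 = 7,930 kWh heat; / 4.4 = 1,802 kWh in → × €0.0893 = €160.94; + 4 × €13.64 standing = €215.50
Difference = |€523.54 − €215.50| = €308.04 ≈ €308

€308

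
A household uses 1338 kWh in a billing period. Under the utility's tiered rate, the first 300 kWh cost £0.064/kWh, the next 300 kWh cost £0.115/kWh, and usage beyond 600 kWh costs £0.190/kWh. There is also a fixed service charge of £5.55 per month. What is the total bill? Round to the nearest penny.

£199.47

First 300 kWh × £0.064 = £19.20
Next 300 kWh × £0.115 = £34.50
Remaining 738 kWh × £0.190 = £140.22
Energy charge = £193.92; + service £5.55 = £199.47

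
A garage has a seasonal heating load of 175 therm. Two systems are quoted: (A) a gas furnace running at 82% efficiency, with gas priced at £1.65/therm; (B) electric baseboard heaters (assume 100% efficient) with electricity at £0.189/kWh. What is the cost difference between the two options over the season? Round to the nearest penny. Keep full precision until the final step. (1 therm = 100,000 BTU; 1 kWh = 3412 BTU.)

£617.24

Heat load = 175 therm × 100,000 = 17,500,000 BTU
Gas: input = 17,500,000 / 0.82 = 21,341,463 BTU = 213.4 therm → 213.4 × £1.65 = £352.13
Electric: 17,500,000 BTU / 3412 = 5,129 kWh → × £0.189 = £969.37
Difference = |£352.13 − £969.37| = £617.24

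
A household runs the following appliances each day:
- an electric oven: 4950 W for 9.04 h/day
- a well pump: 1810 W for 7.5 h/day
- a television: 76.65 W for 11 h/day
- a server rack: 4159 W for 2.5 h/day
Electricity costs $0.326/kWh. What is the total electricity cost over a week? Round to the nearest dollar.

electric oven: 4950 W × 9.04 h × 7 d = 313,236 Wh = 313.2 kWh
well pump: 1810 W × 7.5 h × 7 d = 95,025 Wh = 95.03 kWh
television: 76.65 W × 11 h × 7 d = 5,902 Wh = 5.902 kWh
server rack: 4159 W × 2.5 h × 7 d = 72,782 Wh = 72.78 kWh
Total energy = 313.2 + 95.03 + 5.902 + 72.78 = 486.9 kWh
Cost = 486.9 kWh × $0.326 = $158.74 ≈ $159

$159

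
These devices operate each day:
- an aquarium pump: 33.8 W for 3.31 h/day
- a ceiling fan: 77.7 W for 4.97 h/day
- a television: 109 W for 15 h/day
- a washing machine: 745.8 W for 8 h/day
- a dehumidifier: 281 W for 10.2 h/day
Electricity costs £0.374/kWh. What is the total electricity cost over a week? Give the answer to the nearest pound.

aquarium pump: 33.8 W × 3.31 h × 7 d = 783 Wh = 0.7831 kWh
ceiling fan: 77.7 W × 4.97 h × 7 d = 2,703 Wh = 2.703 kWh
television: 109 W × 15 h × 7 d = 11,445 Wh = 11.45 kWh
washing machine: 745.8 W × 8 h × 7 d = 41,765 Wh = 41.76 kWh
dehumidifier: 281 W × 10.2 h × 7 d = 20,063 Wh = 20.06 kWh
Total energy = 0.7831 + 2.703 + 11.45 + 41.76 + 20.06 = 76.76 kWh
Cost = 76.76 kWh × £0.374 = £28.71 ≈ £29

£29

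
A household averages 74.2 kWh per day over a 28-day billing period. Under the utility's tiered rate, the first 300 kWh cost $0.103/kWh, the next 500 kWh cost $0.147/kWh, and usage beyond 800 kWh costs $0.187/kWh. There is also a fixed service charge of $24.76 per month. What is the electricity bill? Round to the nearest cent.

$368.07

Usage = 74.2 kWh/day × 28 days = 2077.6 kWh
First 300 kWh × $0.103 = $30.90
Next 500 kWh × $0.147 = $73.50
Remaining 1277.6 kWh × $0.187 = $238.91
Energy charge = $343.31; + service $24.76 = $368.07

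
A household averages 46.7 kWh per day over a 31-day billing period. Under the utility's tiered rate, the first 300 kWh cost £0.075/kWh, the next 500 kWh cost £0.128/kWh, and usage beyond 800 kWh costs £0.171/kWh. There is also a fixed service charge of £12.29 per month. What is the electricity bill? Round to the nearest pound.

Usage = 46.7 kWh/day × 31 days = 1447.7 kWh
First 300 kWh × £0.075 = £22.50
Next 500 kWh × £0.128 = £64.00
Remaining 647.7 kWh × £0.171 = £110.76
Energy charge = £197.26; + service £12.29 = £209.55 ≈ £210

£210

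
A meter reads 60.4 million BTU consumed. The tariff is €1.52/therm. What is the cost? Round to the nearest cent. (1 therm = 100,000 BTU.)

€918.08

60.4 million BTU × (10 therm/million BTU) = 604 therm
Cost = 604 therm × €1.52/therm = €918.08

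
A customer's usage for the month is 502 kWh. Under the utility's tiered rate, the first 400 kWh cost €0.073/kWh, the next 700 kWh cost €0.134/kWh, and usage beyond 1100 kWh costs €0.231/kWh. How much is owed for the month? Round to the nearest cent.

€42.87

First 400 kWh × €0.073 = €29.20
Next 102 kWh × €0.134 = €13.67
Remaining tier: 0 kWh (not reached)
Total = €42.87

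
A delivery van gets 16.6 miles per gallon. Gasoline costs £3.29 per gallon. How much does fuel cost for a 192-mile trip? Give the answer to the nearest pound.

Fuel = 192 mi / 16.6 mpg = 11.57 gal
Cost = 11.57 gal × £3.29/gal = £38.05 ≈ £38

£38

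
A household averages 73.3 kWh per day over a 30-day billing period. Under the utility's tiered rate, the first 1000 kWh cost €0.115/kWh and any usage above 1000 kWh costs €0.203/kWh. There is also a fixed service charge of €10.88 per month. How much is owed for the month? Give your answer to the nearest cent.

€369.28

Usage = 73.3 kWh/day × 30 days = 2199 kWh
First 1000 kWh × €0.115 = €115.00
Remaining 1199 kWh × €0.203 = €243.40
Energy charge = €358.40; + service €10.88 = €369.28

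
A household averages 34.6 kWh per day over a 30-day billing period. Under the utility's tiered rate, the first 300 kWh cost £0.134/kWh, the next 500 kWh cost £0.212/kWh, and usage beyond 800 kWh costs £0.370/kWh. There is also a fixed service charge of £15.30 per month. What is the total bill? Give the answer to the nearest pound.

£250

Usage = 34.6 kWh/day × 30 days = 1038 kWh
First 300 kWh × £0.134 = £40.20
Next 500 kWh × £0.212 = £106.00
Remaining 238 kWh × £0.370 = £88.06
Energy charge = £234.26; + service £15.30 = £249.56 ≈ £250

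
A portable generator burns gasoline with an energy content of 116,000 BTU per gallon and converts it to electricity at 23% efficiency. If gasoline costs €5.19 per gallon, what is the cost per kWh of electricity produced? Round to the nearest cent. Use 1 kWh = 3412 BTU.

€0.66

Electrical output per gallon = 116,000 BTU × 0.23 / 3412 BTU/kWh = 7.819 kWh
Cost per kWh = €5.19 / 7.819 kWh = €0.664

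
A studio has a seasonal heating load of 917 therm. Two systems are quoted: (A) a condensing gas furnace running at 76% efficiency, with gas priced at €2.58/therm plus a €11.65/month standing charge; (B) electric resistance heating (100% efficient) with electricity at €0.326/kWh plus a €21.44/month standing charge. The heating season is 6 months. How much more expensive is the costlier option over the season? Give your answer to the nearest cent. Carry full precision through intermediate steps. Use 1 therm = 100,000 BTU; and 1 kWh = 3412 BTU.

Heat load = 917 therm × 100,000 = 91,700,000 BTU
Gas: input = 91,700,000 / 0.76 = 120,657,895 BTU = 1,207 therm → 1,207 × €2.58 = €3,112.97; + 6 × €11.65 standing = €3,182.87
Electric: 91,700,000 BTU / 3412 = 26,880 kWh → × €0.326 = €8,761.49; + 6 × €21.44 standing = €8,890.13
Difference = |€3,182.87 − €8,890.13| = €5,707.26

€5707.26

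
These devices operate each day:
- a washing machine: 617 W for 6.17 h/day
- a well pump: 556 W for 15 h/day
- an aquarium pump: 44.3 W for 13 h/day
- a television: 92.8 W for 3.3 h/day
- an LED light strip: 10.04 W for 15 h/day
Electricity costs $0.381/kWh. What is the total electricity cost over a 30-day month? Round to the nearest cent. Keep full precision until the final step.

washing machine: 617 W × 6.17 h × 30 d = 114,207 Wh = 114.2 kWh
well pump: 556 W × 15 h × 30 d = 250,200 Wh = 250.2 kWh
aquarium pump: 44.3 W × 13 h × 30 d = 17,277 Wh = 17.28 kWh
television: 92.8 W × 3.3 h × 30 d = 9,187 Wh = 9.187 kWh
LED light strip: 10.04 W × 15 h × 30 d = 4,518 Wh = 4.518 kWh
Total energy = 114.2 + 250.2 + 17.28 + 9.187 + 4.518 = 395.4 kWh
Cost = 395.4 kWh × $0.381 = $150.64

$150.64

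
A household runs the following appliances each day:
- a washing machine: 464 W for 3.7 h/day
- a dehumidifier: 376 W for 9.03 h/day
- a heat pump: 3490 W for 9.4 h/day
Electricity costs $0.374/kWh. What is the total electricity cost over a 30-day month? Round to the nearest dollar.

$425

washing machine: 464 W × 3.7 h × 30 d = 51,504 Wh = 51.5 kWh
dehumidifier: 376 W × 9.03 h × 30 d = 101,858 Wh = 101.9 kWh
heat pump: 3490 W × 9.4 h × 30 d = 984,180 Wh = 984.2 kWh
Total energy = 51.5 + 101.9 + 984.2 = 1,138 kWh
Cost = 1,138 kWh × $0.374 = $425.44 ≈ $425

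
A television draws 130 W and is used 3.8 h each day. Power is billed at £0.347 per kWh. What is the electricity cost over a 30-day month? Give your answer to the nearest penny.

£5.14

Energy = 130 W × 3.8 h/day × 30 days = 14,820 Wh = 14.82 kWh
Cost = 14.82 kWh × £0.347/kWh = £5.14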